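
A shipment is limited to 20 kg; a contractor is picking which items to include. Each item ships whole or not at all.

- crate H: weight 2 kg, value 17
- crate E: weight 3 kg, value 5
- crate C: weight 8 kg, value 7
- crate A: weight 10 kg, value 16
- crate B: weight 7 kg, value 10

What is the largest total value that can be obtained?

crate H + crate A + crate B: weight 2 + 10 + 7 = 19 ≤ 20, value 17 + 16 + 10 = 43.
crate H + crate C + crate A: weight 2 + 8 + 10 = 20 ≤ 20, value 17 + 7 + 16 = 40.
Best is crate H, crate A, and crate B with total value 43.

43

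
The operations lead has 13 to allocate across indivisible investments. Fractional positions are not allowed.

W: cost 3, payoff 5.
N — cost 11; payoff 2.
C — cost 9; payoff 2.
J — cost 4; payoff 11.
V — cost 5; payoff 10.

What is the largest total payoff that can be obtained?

26

This is an integer program with binary decision variables.
Take W, J, and V: cost 3 + 4 + 5 = 12 ≤ 13, payoff 5 + 11 + 10 = 26.
No other feasible combination does better.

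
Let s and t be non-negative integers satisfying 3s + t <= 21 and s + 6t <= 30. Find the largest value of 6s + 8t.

(s,t)=(5,4): 3·5+1·4=19≤21, 1·5+6·4=29≤30, objective 62.
(s,t)=(6,3): 3·6+1·3=21≤21, 1·6+6·3=24≤30, objective 60.
The best lattice point is (5,4), giving 62.

62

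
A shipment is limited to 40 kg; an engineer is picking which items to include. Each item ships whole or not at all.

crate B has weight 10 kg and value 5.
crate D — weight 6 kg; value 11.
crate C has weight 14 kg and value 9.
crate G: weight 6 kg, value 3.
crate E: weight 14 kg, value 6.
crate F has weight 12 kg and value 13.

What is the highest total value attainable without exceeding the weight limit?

36

crate D + crate C + crate G + crate F: weight 6 + 14 + 6 + 12 = 38 ≤ 40, value 11 + 9 + 3 + 13 = 36.
crate D + crate G + crate E + crate F: weight 6 + 6 + 14 + 12 = 38 ≤ 40, value 11 + 3 + 6 + 13 = 33.
crate D + crate C + crate F: weight 6 + 14 + 12 = 32 ≤ 40, value 11 + 9 + 13 = 33.
Best is crate D, crate C, crate G, and crate F with total value 36.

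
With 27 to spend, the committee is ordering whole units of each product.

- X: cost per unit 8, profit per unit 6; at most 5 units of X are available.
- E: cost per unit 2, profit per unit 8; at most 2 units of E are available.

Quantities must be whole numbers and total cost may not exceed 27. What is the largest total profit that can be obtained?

28

3×X and 1×E: cost 26 ≤ 27, profit 3·6 + 1·8 = 26.
2×X and 2×E: cost 20 ≤ 27, profit 2·6 + 2·8 = 28.
Best is 28.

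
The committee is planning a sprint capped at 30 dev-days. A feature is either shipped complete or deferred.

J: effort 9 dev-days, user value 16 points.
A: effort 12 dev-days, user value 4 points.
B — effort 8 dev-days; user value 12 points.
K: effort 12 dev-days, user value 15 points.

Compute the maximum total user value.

43

Treat it as a binary knapsack problem.
J + B + K: effort 9 + 8 + 12 = 29 ≤ 30, user value 16 + 12 + 15 = 43.
J + A + B: effort 9 + 12 + 8 = 29 ≤ 30, user value 16 + 4 + 12 = 32.
J + K: effort 9 + 12 = 21 ≤ 30, user value 16 + 15 = 31.
Best is J, B, and K with total user value 43.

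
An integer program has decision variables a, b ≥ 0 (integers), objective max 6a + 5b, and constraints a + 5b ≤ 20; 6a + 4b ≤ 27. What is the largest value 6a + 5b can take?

The continuous relaxation peaks at (2.12, 3.58) with value 30.58; rounding to a feasible lattice point costs some objective.
(a,b)=(3,2): 1·3+5·2=13≤20, 6·3+4·2=26≤27, objective 28.
(a,b)=(2,3): 1·2+5·3=17≤20, 6·2+4·3=24≤27, objective 27.
(a,b)=(3,1): 1·3+5·1=8≤20, 6·3+4·1=22≤27, objective 23.
Maximum is 28 at (a,b)=(3,2).

28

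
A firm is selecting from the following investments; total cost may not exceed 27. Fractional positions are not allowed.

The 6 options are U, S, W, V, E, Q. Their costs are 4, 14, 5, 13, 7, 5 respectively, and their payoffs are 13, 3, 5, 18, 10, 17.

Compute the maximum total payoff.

This is a 0-1 knapsack instance.
Take U, W, V, and Q: cost 4 + 5 + 13 + 5 = 27 ≤ 27, payoff 13 + 5 + 18 + 17 = 53.
No other feasible combination does better.

53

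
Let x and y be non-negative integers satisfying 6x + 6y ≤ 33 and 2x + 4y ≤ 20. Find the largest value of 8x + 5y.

40

(x,y)=(5,0): 6·5+6·0=30≤33, 2·5+4·0=10≤20, objective 40.
(x,y)=(4,1): 6·4+6·1=30≤33, 2·4+4·1=12≤20, objective 37.
(x,y)=(4,0): 6·4+6·0=24≤33, 2·4+4·0=8≤20, objective 32.
The best lattice point is (5,0), giving 40.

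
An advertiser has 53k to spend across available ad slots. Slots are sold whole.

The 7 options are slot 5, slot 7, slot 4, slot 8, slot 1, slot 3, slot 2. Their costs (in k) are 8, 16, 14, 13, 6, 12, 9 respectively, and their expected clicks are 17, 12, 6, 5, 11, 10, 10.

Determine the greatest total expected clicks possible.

60

Take slot 5, slot 7, slot 1, slot 3, and slot 2: cost 8 + 16 + 6 + 12 + 9 = 51 ≤ 53, expected clicks 17 + 12 + 11 + 10 + 10 = 60.
No other feasible combination does better.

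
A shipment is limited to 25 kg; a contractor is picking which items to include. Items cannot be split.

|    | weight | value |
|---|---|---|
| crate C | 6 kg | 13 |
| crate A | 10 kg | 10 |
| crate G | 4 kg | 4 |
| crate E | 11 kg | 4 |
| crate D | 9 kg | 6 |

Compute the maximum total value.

Allowing fractional choices, the relaxed optimum would be about 30.3, but items are indivisible.
crate C + crate A + crate D: weight 6 + 10 + 9 = 25 ≤ 25, value 13 + 10 + 6 = 29.
crate C + crate A + crate G: weight 6 + 10 + 4 = 20 ≤ 25, value 13 + 10 + 4 = 27.
Best is crate C, crate A, and crate D with total value 29.

29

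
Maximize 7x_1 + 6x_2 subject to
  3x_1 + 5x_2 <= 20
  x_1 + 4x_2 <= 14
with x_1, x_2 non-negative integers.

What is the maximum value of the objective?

42

(x_1,x_2)=(6,0): 3·6+5·0=18≤20, 1·6+4·0=6≤14, objective 42.
(x_1,x_2)=(5,1): 3·5+5·1=20≤20, 1·5+4·1=9≤14, objective 41.
Maximum is 42 at (x_1,x_2)=(6,0).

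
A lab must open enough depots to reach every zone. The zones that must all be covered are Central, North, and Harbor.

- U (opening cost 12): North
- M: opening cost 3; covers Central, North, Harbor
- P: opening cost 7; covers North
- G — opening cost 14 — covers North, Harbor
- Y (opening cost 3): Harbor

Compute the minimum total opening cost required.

M alone covers Central, North, Harbor — every zone.
Total opening cost: 3.
No cover costs less than 3.

3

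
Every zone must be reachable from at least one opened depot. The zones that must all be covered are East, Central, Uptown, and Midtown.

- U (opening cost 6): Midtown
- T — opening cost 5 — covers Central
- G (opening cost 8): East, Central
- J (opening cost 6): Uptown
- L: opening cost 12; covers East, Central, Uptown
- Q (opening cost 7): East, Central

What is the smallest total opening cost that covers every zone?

18

The greedy cost-per-new-zone heuristic would pick Q, U, and J for 19, but a cheaper cover exists.
Choose U and L: together they cover East, Central, Uptown, Midtown — every zone.
Total opening cost: 6 + 12 = 18.
No cover costs less than 18.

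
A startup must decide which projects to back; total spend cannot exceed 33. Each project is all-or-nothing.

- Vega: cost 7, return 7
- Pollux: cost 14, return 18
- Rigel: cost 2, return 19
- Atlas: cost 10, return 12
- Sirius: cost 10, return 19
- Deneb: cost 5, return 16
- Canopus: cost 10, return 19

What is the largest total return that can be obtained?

Take Rigel, Sirius, Deneb, and Canopus: cost 2 + 10 + 5 + 10 = 27 ≤ 33, return 19 + 19 + 16 + 19 = 73.
No other feasible combination does better.

73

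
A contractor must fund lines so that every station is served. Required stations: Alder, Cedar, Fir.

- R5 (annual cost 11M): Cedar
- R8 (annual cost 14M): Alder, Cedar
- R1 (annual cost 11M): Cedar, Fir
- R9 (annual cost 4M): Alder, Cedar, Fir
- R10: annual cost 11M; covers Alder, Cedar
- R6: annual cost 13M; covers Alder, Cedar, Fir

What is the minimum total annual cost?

4

R9 alone covers Alder, Cedar, Fir — every station.
Total annual cost: 4.
No cover costs less than 4.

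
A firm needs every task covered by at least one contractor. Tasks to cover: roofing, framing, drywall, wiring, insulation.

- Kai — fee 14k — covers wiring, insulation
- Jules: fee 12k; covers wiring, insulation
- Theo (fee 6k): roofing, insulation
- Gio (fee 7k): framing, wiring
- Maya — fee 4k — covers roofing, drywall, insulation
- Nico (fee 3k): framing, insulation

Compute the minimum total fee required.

The greedy cost-per-new-task heuristic would pick Maya, Nico, and Gio for 14, but a cheaper cover exists.
Choose Gio and Maya: together they cover roofing, framing, drywall, wiring, insulation — every task.
Total fee: 7 + 4 = 11.
No cover costs less than 11.

11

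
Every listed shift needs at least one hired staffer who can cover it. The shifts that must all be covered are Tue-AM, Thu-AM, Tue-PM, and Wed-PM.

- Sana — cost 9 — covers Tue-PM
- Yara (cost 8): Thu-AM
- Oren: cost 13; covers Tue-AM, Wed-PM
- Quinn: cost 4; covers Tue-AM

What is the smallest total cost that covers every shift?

30

The greedy cost-per-new-shift heuristic would pick Quinn, Yara, Sana, and Oren for 34, but a cheaper cover exists.
Choose Sana, Yara, and Oren: together they cover Tue-AM, Thu-AM, Tue-PM, Wed-PM — every shift.
Total cost: 9 + 8 + 13 = 30.
No cover costs less than 30.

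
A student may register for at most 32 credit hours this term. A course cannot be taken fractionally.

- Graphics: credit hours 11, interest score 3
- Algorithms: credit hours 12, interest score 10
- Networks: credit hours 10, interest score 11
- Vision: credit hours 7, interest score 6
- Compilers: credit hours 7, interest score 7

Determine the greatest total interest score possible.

28

Algorithms + Networks + Vision: credit hours 12 + 10 + 7 = 29 ≤ 32, interest score 10 + 11 + 6 = 27.
Algorithms + Networks + Compilers: credit hours 12 + 10 + 7 = 29 ≤ 32, interest score 10 + 11 + 7 = 28.
Best is Algorithms, Networks, and Compilers with total interest score 28.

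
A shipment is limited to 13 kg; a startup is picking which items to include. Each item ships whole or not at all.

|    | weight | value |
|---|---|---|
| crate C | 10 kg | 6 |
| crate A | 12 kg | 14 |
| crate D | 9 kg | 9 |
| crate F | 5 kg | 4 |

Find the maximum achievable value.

This is an integer program with binary decision variables.
crate A: weight 12 ≤ 13, value 14.
crate D: weight 9 ≤ 13, value 9.
Best is crate A with total value 14.

14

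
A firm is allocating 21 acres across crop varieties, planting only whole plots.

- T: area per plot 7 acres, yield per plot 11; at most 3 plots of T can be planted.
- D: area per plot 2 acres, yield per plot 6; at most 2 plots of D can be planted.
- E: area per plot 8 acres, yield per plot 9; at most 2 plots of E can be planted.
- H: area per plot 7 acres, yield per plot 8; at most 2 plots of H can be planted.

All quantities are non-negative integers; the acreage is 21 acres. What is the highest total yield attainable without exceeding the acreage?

34

This is a bounded integer knapsack.
2×T and 2×D: area 18 ≤ 21, yield 2·11 + 2·6 = 34.
3×T: area 21 ≤ 21, yield 3·11 = 33.
Best is 34.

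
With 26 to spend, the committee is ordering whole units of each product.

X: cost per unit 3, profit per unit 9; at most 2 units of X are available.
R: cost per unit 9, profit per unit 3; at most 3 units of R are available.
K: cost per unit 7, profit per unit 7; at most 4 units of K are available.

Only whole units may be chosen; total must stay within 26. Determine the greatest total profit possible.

32

Take 2×X and 2×K: cost 20 ≤ 26, profit 2·9 + 2·7 = 32.
X has the best ratio (9/3) and is taken to its limit of 2; remaining capacity is filled optimally with the others.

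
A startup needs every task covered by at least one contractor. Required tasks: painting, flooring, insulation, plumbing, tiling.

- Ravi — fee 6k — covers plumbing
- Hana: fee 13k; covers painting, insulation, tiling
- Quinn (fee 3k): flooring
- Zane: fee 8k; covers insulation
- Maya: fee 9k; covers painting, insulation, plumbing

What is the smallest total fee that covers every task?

This is a weighted set-cover instance.
The greedy cost-per-new-task heuristic would pick Quinn, Maya, and Hana for 25, but a cheaper cover exists.
Choose Ravi, Hana, and Quinn: together they cover painting, flooring, insulation, plumbing, tiling — every task.
Total fee: 6 + 13 + 3 = 22.
No cover costs less than 22.

22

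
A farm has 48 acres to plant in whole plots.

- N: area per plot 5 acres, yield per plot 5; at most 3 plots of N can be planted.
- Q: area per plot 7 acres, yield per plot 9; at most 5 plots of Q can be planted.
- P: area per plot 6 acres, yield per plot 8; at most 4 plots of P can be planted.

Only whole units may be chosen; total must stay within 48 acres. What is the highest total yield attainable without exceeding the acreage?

4×Q and 3×P: area 46 ≤ 48, yield 4·9 + 3·8 = 60.
5×Q and 2×P: area 47 ≤ 48, yield 5·9 + 2·8 = 61.
Best is 61.

61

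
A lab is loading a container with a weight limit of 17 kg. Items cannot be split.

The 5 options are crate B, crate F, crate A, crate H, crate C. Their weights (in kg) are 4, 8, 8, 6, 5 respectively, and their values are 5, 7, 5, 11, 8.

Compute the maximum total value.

24

crate B + crate H + crate C: weight 4 + 6 + 5 = 15 ≤ 17, value 5 + 11 + 8 = 24.
crate H + crate C: weight 6 + 5 = 11 ≤ 17, value 11 + 8 = 19.
crate B + crate F + crate C: weight 4 + 8 + 5 = 17 ≤ 17, value 5 + 7 + 8 = 20.
Best is crate B, crate H, and crate C with total value 24.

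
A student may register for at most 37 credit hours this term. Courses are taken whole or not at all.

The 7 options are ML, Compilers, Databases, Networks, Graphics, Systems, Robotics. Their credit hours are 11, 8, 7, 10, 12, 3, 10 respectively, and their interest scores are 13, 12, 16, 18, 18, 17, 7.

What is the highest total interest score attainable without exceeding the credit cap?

69

Allowing fractional choices, the relaxed optimum would be about 76.5, but courses are indivisible.
ML + Networks + Graphics + Systems: credit hours 11 + 10 + 12 + 3 = 36 ≤ 37, interest score 13 + 18 + 18 + 17 = 66.
Compilers + Networks + Graphics + Systems: credit hours 8 + 10 + 12 + 3 = 33 ≤ 37, interest score 12 + 18 + 18 + 17 = 65.
Databases + Networks + Graphics + Systems: credit hours 7 + 10 + 12 + 3 = 32 ≤ 37, interest score 16 + 18 + 18 + 17 = 69.
Best is Databases, Networks, Graphics, and Systems with total interest score 69.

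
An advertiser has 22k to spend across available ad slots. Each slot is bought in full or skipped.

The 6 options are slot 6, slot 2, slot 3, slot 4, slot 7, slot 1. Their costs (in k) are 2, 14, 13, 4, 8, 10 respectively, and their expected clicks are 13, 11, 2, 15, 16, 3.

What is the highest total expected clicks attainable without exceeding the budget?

44

slot 6 + slot 2 + slot 4: cost 2 + 14 + 4 = 20 ≤ 22, expected clicks 13 + 11 + 15 = 39.
slot 6 + slot 4 + slot 7: cost 2 + 4 + 8 = 14 ≤ 22, expected clicks 13 + 15 + 16 = 44.
slot 4 + slot 7 + slot 1: cost 4 + 8 + 10 = 22 ≤ 22, expected clicks 15 + 16 + 3 = 34.
Best is slot 6, slot 4, and slot 7 with total expected clicks 44.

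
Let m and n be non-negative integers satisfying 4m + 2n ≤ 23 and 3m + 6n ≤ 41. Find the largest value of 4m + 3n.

Relaxing integrality, the LP optimum is 28.28 at (m,n) = (3.11, 5.28), which is not an integer point.
(m,n)=(3,5): 4·3+2·5=22≤23, 3·3+6·5=39≤41, objective 27.
(m,n)=(3,4): 4·3+2·4=20≤23, 3·3+6·4=33≤41, objective 24.
(m,n)=(2,5): 4·2+2·5=18≤23, 3·2+6·5=36≤41, objective 23.
(m,n)=(2,4): 4·2+2·4=16≤23, 3·2+6·4=30≤41, objective 20.
Maximum is 27 at (m,n)=(3,5).

27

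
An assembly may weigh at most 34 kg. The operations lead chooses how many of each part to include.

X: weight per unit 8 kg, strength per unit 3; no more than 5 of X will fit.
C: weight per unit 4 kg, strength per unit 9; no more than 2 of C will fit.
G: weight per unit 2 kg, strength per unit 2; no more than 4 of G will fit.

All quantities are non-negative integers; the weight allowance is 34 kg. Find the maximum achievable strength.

2×X, 2×C, and 4×G: weight 32 ≤ 34, strength 2·3 + 2·9 + 4·2 = 32.
2×X, 2×C, and 3×G: weight 30 ≤ 34, strength 2·3 + 2·9 + 3·2 = 30.
Best is 32.

32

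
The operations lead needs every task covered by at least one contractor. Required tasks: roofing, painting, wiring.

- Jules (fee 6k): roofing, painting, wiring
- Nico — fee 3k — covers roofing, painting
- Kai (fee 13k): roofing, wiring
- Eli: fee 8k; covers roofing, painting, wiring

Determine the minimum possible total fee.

6

This is a weighted set-cover instance.
The greedy cost-per-new-task heuristic would pick Nico and Jules for 9, but a cheaper cover exists.
Jules alone covers roofing, painting, wiring — every task.
Total fee: 6.
No cover costs less than 6.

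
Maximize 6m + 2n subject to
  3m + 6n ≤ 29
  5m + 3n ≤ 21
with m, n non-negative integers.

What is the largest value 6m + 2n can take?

(m,n)=(4,0): 3·4+6·0=12≤29, 5·4+3·0=20≤21, objective 24.
(m,n)=(3,1): 3·3+6·1=15≤29, 5·3+3·1=18≤21, objective 20.
Maximum is 24 at (m,n)=(4,0).

24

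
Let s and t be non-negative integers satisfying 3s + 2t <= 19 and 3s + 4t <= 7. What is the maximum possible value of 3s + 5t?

8

(s,t)=(1,1) is feasible, giving 8.
(s,t)=(2,0) is feasible, giving 6.
(s,t)=(0,1) is feasible, giving 5.
Maximum is 8 at (s,t)=(1,1).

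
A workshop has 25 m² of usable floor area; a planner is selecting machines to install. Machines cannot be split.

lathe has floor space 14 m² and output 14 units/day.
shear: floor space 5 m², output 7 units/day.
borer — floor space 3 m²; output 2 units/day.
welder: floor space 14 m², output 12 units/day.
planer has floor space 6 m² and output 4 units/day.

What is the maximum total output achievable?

25

lathe + shear + planer: floor space 14 + 5 + 6 = 25 ≤ 25, output 14 + 7 + 4 = 25.
lathe + shear + borer: floor space 14 + 5 + 3 = 22 ≤ 25, output 14 + 7 + 2 = 23.
Best is lathe, shear, and planer with total output 25.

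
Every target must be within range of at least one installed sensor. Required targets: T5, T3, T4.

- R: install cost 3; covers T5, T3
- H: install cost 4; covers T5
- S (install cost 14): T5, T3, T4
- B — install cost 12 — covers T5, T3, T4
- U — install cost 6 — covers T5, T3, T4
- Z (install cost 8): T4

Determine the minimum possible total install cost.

The greedy cost-per-new-target heuristic would pick R and U for 9, but a cheaper cover exists.
U alone covers T5, T3, T4 — every target.
Total install cost: 6.
No cover costs less than 6.

6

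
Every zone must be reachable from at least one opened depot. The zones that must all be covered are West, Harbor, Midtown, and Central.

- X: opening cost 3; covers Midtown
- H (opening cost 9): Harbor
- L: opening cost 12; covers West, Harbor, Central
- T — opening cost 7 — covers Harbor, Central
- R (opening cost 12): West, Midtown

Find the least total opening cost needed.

15

The greedy cost-per-new-zone heuristic would pick X, T, and L for 22, but a cheaper cover exists.
Choose X and L: together they cover West, Harbor, Midtown, Central — every zone.
Total opening cost: 3 + 12 = 15.
No cover costs less than 15.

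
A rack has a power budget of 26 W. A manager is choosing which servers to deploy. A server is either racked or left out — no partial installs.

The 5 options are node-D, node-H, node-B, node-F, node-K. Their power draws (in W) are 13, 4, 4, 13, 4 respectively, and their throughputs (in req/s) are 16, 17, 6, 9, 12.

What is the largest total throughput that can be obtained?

51

Take node-D, node-H, node-B, and node-K: power draw 13 + 4 + 4 + 4 = 25 ≤ 26, throughput 16 + 17 + 6 + 12 = 51.
No other feasible combination does better.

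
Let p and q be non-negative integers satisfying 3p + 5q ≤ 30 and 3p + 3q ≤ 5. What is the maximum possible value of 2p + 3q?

(p,q)=(0,1): 3·0+5·1=5≤30, 3·0+3·1=3≤5, objective 3.
(p,q)=(1,0): 3·1+5·0=3≤30, 3·1+3·0=3≤5, objective 2.
(p,q)=(0,0): 3·0+5·0=0≤30, 3·0+3·0=0≤5, objective 0.
The best lattice point is (0,1), giving 3.

3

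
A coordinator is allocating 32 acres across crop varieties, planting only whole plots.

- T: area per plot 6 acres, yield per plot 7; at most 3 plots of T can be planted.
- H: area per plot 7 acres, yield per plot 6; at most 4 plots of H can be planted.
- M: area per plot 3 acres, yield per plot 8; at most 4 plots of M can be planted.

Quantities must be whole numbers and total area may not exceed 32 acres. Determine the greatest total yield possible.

53

Take 3×T and 4×M: area 30 ≤ 32, yield 3·7 + 4·8 = 53.
M has the best ratio (8/3) and is taken to its limit of 4; remaining capacity is filled optimally with the others.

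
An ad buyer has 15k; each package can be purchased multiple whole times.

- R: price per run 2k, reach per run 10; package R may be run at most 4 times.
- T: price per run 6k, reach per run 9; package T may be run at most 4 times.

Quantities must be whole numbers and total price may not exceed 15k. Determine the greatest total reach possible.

49

Take 4×R and 1×T: price 14 ≤ 15, reach 4·10 + 1·9 = 49.
R has the best ratio (10/2) and is taken to its limit of 4; remaining capacity is filled optimally with the others.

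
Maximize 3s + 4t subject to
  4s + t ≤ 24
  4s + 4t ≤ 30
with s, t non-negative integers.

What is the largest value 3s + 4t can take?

28

(s,t)=(0,7): 4·0+1·7=7≤24, 4·0+4·7=28≤30, objective 28.
(s,t)=(1,6): 4·1+1·6=10≤24, 4·1+4·6=28≤30, objective 27.
(s,t)=(0,6): 4·0+1·6=6≤24, 4·0+4·6=24≤30, objective 24.
No feasible integer point exceeds 28.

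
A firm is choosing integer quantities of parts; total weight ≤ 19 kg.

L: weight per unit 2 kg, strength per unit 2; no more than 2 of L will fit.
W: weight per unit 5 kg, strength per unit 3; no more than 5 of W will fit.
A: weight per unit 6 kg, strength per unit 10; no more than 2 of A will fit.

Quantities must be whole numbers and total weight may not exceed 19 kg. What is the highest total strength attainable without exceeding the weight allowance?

25

A has the best ratio (10/6); taking only A gives at most 2×10 = 20 (stopped by the supply cap of 2).
Mixing does better — 1×L, 1×W, and 2×A: weight 19 ≤ 19, strength 1·2 + 1·3 + 2·10 = 25.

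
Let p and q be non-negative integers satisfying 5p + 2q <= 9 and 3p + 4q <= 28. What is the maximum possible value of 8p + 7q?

Relaxing integrality, the LP optimum is 31.50 at (p,q) = (0, 4.5), which is not an integer point.
(p,q)=(0,4): 5·0+2·4=8≤9, 3·0+4·4=16≤28, objective 28.
(p,q)=(0,3): 5·0+2·3=6≤9, 3·0+4·3=12≤28, objective 21.
Maximum is 28 at (p,q)=(0,4).

28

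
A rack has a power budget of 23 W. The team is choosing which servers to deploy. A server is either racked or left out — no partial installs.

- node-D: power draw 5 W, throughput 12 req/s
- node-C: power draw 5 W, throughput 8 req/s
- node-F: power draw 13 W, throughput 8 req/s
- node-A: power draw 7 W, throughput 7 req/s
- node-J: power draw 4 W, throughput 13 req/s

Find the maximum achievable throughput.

Allowing fractional choices, the relaxed optimum would be about 41.2, but servers are indivisible.
node-D + node-C + node-A + node-J: power draw 5 + 5 + 7 + 4 = 21 ≤ 23, throughput 12 + 8 + 7 + 13 = 40.
node-D + node-F + node-J: power draw 5 + 13 + 4 = 22 ≤ 23, throughput 12 + 8 + 13 = 33.
node-D + node-C + node-J: power draw 5 + 5 + 4 = 14 ≤ 23, throughput 12 + 8 + 13 = 33.
Best is node-D, node-C, node-A, and node-J with total throughput 40.

40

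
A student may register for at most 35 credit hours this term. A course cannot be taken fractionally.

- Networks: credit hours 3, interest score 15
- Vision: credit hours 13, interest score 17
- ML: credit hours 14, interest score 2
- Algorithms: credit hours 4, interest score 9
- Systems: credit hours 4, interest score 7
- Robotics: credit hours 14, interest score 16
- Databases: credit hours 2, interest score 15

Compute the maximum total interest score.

63

Allowing fractional choices, the relaxed optimum would be about 73.3, but courses are indivisible.
Networks + Algorithms + Systems + Robotics + Databases: credit hours 3 + 4 + 4 + 14 + 2 = 27 ≤ 35, interest score 15 + 9 + 7 + 16 + 15 = 62.
Networks + Vision + Algorithms + Systems + Databases: credit hours 3 + 13 + 4 + 4 + 2 = 26 ≤ 35, interest score 15 + 17 + 9 + 7 + 15 = 63.
Networks + Vision + Robotics + Databases: credit hours 3 + 13 + 14 + 2 = 32 ≤ 35, interest score 15 + 17 + 16 + 15 = 63.
The maximum interest score is 63; one optimal choice is Networks, Vision, Algorithms, Systems, and Databases.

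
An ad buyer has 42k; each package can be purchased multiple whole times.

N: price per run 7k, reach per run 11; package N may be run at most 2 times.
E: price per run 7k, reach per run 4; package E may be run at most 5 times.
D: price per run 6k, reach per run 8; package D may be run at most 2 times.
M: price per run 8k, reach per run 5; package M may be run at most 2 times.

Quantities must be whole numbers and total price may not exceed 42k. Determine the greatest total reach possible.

N has the best ratio (11/7); taking only N gives at most 2×11 = 22 (stopped by the supply cap of 2).
Mixing does better — 2×N, 2×D, and 2×M: price 42 ≤ 42, reach 2·11 + 2·8 + 2·5 = 48.

48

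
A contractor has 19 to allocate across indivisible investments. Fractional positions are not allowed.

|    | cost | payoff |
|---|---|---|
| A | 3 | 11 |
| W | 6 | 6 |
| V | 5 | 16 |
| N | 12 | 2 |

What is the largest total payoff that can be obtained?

Take A, W, and V: cost 3 + 6 + 5 = 14 ≤ 19, payoff 11 + 6 + 16 = 33.
No other feasible combination does better.

33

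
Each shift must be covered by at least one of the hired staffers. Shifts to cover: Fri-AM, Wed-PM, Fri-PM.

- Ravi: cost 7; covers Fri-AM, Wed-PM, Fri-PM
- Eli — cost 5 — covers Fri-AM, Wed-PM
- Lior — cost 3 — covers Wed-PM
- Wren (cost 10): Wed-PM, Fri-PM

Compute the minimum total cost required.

7

Ravi alone covers Fri-AM, Wed-PM, Fri-PM — every shift.
Total cost: 7.
No cover costs less than 7.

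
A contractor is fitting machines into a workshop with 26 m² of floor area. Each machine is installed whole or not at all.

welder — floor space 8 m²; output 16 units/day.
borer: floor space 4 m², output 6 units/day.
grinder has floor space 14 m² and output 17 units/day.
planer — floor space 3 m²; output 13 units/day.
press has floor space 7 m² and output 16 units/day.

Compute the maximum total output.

This is a 0-1 knapsack instance.
Allowing fractional choices, the relaxed optimum would be about 55.9, but machines are indivisible.
grinder + planer + press: floor space 14 + 3 + 7 = 24 ≤ 26, output 17 + 13 + 16 = 46.
welder + grinder + planer: floor space 8 + 14 + 3 = 25 ≤ 26, output 16 + 17 + 13 = 46.
welder + borer + planer + press: floor space 8 + 4 + 3 + 7 = 22 ≤ 26, output 16 + 6 + 13 + 16 = 51.
Best is welder, borer, planer, and press with total output 51.

51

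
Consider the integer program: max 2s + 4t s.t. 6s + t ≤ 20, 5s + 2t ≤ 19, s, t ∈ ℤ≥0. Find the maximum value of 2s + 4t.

36

(s,t)=(0,9) is feasible, giving 36.
(s,t)=(0,8) is feasible, giving 32.
No feasible integer point exceeds 36.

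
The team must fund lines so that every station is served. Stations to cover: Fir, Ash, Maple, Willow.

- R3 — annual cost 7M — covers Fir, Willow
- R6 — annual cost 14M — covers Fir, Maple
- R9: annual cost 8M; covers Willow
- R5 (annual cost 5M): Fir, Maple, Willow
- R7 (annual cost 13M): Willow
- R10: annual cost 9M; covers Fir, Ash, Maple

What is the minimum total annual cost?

This is a weighted set-cover instance.
Choose R5 and R10: together they cover Fir, Ash, Maple, Willow — every station.
Total annual cost: 5 + 9 = 14.
No cover costs less than 14.

14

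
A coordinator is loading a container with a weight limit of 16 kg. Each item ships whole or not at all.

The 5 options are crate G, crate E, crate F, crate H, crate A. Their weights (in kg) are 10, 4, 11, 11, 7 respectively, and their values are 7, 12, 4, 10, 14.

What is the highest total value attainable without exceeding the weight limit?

26

Allowing fractional choices, the relaxed optimum would be about 30.5, but items are indivisible.
crate E + crate H: weight 4 + 11 = 15 ≤ 16, value 12 + 10 = 22.
crate E + crate A: weight 4 + 7 = 11 ≤ 16, value 12 + 14 = 26.
Best is crate E and crate A with total value 26.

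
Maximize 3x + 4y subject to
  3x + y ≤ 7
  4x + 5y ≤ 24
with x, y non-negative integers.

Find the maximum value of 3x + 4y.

19

The continuous relaxation peaks at (0, 4.8) with value 19.20; rounding to a feasible lattice point costs some objective.
(x,y)=(1,4): 3·1+1·4=7≤7, 4·1+5·4=24≤24, objective 19.
(x,y)=(0,4): 3·0+1·4=4≤7, 4·0+5·4=20≤24, objective 16.
(x,y)=(1,3): 3·1+1·3=6≤7, 4·1+5·3=19≤24, objective 15.
(x,y)=(0,3): 3·0+1·3=3≤7, 4·0+5·3=15≤24, objective 12.
The best lattice point is (1,4), giving 19.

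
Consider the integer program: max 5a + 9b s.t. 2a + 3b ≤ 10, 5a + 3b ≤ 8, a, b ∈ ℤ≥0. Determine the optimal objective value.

18

(a,b)=(0,2): 2·0+3·2=6≤10, 5·0+3·2=6≤8, objective 18.
(a,b)=(1,1): 2·1+3·1=5≤10, 5·1+3·1=8≤8, objective 14.
The best lattice point is (0,2), giving 18.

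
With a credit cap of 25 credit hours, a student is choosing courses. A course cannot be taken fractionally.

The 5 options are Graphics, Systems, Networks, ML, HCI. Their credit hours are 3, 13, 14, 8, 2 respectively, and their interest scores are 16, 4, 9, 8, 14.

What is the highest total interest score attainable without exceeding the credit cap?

Graphics + Networks + HCI: credit hours 3 + 14 + 2 = 19 ≤ 25, interest score 16 + 9 + 14 = 39.
Graphics + Systems + HCI: credit hours 3 + 13 + 2 = 18 ≤ 25, interest score 16 + 4 + 14 = 34.
Graphics + ML + HCI: credit hours 3 + 8 + 2 = 13 ≤ 25, interest score 16 + 8 + 14 = 38.
Best is Graphics, Networks, and HCI with total interest score 39.

39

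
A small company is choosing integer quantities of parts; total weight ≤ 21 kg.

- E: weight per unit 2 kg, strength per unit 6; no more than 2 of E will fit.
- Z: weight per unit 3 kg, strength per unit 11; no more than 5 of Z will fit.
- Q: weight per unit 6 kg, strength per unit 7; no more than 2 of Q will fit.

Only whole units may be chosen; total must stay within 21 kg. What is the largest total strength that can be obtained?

Z has the best ratio (11/3); taking only Z gives at most 5×11 = 55 (stopped by the supply cap of 5).
Mixing does better — 2×E and 5×Z: weight 19 ≤ 21, strength 2·6 + 5·11 = 67.

67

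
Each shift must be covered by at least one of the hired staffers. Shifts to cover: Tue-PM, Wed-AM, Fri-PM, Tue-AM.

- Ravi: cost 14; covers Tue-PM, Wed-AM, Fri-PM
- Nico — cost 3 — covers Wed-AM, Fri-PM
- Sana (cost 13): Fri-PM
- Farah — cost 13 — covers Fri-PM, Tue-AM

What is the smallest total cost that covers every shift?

The greedy cost-per-new-shift heuristic would pick Nico, Farah, and Ravi for 30, but a cheaper cover exists.
Choose Ravi and Farah: together they cover Tue-PM, Wed-AM, Fri-PM, Tue-AM — every shift.
Total cost: 14 + 13 = 27.
No cover costs less than 27.

27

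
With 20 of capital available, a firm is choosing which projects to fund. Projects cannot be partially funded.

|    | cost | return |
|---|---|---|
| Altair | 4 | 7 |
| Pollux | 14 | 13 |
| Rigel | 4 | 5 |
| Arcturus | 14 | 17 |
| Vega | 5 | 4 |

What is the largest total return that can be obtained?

This is a 0-1 knapsack instance.
Take Altair and Arcturus: cost 4 + 14 = 18 ≤ 20, return 7 + 17 = 24.
No other feasible combination does better.

24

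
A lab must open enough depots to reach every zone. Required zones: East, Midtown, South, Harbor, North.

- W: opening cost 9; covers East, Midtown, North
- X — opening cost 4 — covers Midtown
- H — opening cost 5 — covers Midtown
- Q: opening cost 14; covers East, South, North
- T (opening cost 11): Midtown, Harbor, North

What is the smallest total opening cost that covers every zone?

25

The greedy cost-per-new-zone heuristic would pick W, T, and Q for 34, but a cheaper cover exists.
Choose Q and T: together they cover East, Midtown, South, Harbor, North — every zone.
Total opening cost: 14 + 11 = 25.
No cover costs less than 25.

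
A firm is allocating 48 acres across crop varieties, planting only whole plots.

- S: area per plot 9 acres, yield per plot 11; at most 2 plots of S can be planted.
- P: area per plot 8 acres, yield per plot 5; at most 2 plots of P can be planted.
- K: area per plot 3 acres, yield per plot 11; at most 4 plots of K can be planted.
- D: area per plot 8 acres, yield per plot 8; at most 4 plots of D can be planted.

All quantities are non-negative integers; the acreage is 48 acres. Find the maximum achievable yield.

82

2×S, 4×K, and 2×D: area 46 ≤ 48, yield 2·11 + 4·11 + 2·8 = 82.
1×S, 4×K, and 3×D: area 45 ≤ 48, yield 1·11 + 4·11 + 3·8 = 79.
Best is 82.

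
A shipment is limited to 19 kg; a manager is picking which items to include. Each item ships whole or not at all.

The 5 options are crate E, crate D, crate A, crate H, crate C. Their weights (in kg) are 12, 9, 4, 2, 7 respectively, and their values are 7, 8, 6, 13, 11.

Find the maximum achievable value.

32

crate A + crate H + crate C: weight 4 + 2 + 7 = 13 ≤ 19, value 6 + 13 + 11 = 30.
crate D + crate H + crate C: weight 9 + 2 + 7 = 18 ≤ 19, value 8 + 13 + 11 = 32.
crate D + crate A + crate H: weight 9 + 4 + 2 = 15 ≤ 19, value 8 + 6 + 13 = 27.
Best is crate D, crate H, and crate C with total value 32.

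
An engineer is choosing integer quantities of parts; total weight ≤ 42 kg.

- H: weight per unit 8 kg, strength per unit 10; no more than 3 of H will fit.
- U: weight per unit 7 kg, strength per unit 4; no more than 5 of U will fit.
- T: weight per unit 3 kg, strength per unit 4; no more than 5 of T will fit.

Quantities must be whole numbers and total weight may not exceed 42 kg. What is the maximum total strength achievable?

50

This is a bounded integer knapsack.
T has the best ratio (4/3); taking only T gives at most 5×4 = 20 (stopped by the supply cap of 5).
Mixing does better — 3×H and 5×T: weight 39 ≤ 42, strength 3·10 + 5·4 = 50.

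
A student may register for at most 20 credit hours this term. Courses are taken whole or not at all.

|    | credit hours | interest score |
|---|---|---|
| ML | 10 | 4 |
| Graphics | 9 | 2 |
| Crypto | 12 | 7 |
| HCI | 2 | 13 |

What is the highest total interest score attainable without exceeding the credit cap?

Take Crypto and HCI: credit hours 12 + 2 = 14 ≤ 20, interest score 7 + 13 = 20.
No other feasible combination does better.

20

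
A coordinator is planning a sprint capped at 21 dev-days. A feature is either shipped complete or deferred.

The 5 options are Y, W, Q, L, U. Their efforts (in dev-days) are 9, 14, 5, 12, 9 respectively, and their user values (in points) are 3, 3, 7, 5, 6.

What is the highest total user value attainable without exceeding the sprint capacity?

13

Q + U: effort 5 + 9 = 14 ≤ 21, user value 7 + 6 = 13.
L + U: effort 12 + 9 = 21 ≤ 21, user value 5 + 6 = 11.
Q + L: effort 5 + 12 = 17 ≤ 21, user value 7 + 5 = 12.
Best is Q and U with total user value 13.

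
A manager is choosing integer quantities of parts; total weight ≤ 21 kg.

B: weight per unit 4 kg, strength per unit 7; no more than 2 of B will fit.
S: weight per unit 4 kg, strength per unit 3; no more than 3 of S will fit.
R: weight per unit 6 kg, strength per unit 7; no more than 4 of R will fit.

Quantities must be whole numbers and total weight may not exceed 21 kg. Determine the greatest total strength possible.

B has the best ratio (7/4); taking only B gives at most 2×7 = 14 (stopped by the supply cap of 2).
Mixing does better — 2×B and 2×R: weight 20 ≤ 21, strength 2·7 + 2·7 = 28.

28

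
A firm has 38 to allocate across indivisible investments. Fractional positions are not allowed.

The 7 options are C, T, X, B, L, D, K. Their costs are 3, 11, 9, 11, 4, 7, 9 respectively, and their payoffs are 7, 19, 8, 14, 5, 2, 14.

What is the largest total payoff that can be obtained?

This is an integer program with binary decision variables.
C + T + B + L + K: cost 3 + 11 + 11 + 4 + 9 = 38 ≤ 38, payoff 7 + 19 + 14 + 5 + 14 = 59.
C + T + B + K: cost 3 + 11 + 11 + 9 = 34 ≤ 38, payoff 7 + 19 + 14 + 14 = 54.
Best is C, T, B, L, and K with total payoff 59.

59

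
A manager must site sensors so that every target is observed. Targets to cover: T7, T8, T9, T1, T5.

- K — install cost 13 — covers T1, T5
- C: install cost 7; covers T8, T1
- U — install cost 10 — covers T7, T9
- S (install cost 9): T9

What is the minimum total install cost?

Choose K, C, and U: together they cover T7, T8, T9, T1, T5 — every target.
Total install cost: 13 + 7 + 10 = 30.
No cover costs less than 30.

30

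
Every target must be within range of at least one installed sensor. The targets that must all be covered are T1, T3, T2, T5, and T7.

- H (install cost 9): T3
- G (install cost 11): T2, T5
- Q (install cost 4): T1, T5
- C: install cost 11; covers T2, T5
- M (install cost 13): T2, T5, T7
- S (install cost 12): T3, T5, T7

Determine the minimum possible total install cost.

26

The greedy cost-per-new-target heuristic would pick Q, S, and G for 27, but a cheaper cover exists.
Choose H, Q, and M: together they cover T1, T3, T2, T5, T7 — every target.
Total install cost: 9 + 4 + 13 = 26.
No cover costs less than 26.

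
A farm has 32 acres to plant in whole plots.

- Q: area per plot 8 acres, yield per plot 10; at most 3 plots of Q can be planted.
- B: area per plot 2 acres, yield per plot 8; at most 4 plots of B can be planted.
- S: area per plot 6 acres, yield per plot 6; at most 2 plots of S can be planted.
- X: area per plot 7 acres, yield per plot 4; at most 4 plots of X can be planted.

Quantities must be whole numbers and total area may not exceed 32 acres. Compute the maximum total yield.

This is a bounded integer knapsack.
B has the best ratio (8/2); taking only B gives at most 4×8 = 32 (stopped by the supply cap of 4).
Mixing does better — 3×Q and 4×B: area 32 ≤ 32, yield 3·10 + 4·8 = 62.

62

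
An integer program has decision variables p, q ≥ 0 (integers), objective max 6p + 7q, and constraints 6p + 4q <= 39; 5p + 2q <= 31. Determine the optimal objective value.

63

The continuous relaxation peaks at (0, 9.75) with value 68.25; rounding to a feasible lattice point costs some objective.
(p,q)=(0,9): 6·0+4·9=36≤39, 5·0+2·9=18≤31, objective 63.
(p,q)=(1,8): 6·1+4·8=38≤39, 5·1+2·8=21≤31, objective 62.
The best lattice point is (0,9), giving 63.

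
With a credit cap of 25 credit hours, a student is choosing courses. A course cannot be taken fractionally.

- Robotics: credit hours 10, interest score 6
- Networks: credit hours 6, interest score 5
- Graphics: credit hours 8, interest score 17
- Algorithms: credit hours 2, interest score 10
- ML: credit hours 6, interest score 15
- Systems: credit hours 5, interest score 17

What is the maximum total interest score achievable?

59

Allowing fractional choices, the relaxed optimum would be about 62.3, but courses are indivisible.
Robotics + Graphics + Algorithms + Systems: credit hours 10 + 8 + 2 + 5 = 25 ≤ 25, interest score 6 + 17 + 10 + 17 = 50.
Graphics + Algorithms + ML + Systems: credit hours 8 + 2 + 6 + 5 = 21 ≤ 25, interest score 17 + 10 + 15 + 17 = 59.
Networks + Graphics + ML + Systems: credit hours 6 + 8 + 6 + 5 = 25 ≤ 25, interest score 5 + 17 + 15 + 17 = 54.
Best is Graphics, Algorithms, ML, and Systems with total interest score 59.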